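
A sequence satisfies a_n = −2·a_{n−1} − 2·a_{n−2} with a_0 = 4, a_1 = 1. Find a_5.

With companion matrix A = [[−2, −2], [1, 0]], [a_n, a_{n−1}]ᵀ = A·[a_{n−1}, a_{n−2}]ᵀ, so [a_5, a_4]ᵀ = A⁴·[a_1, a_0]ᵀ.
A⁴ = [[−4, 0], [0, −4]], giving [a_5, a_4]ᵀ = [[−4], [−16]].

−4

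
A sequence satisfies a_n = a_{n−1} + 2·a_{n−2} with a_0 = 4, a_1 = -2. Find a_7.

With companion matrix T = [[1, 2], [1, 0]], [a_n, a_{n−1}]ᵀ = T·[a_{n−1}, a_{n−2}]ᵀ, so [a_7, a_6]ᵀ = T^6·[a_1, a_0]ᵀ.
T^6 = [[43, 42], [21, 22]], giving [a_7, a_6]ᵀ = [[82], [46]].

82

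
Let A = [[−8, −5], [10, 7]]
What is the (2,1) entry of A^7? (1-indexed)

tr A = −1 and det A = −6, so the characteristic polynomial is λ² − (−1)λ + (−6) with roots 2 and −3.
Eigenvectors give P = [[−1, 1], [2, −1]] with P⁻¹ = [[1, 1], [2, 1]], and A = P·diag(2, −3)·P⁻¹.
Then A^7 = P·diag(128, −2187)·P⁻¹ = [[−128, −2187], [256, 2187]] · [[1, 1], [2, 1]] = [[−4502, −2315], [4630, 2443]].

4630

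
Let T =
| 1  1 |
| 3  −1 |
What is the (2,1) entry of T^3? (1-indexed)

12

T^2 = [[4, 0], [0, 4]]
T^3 = [[4, 4], [12, −4]]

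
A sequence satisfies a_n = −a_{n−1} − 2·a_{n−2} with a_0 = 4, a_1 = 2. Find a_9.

With companion matrix T = [[−1, −2], [1, 0]], [a_n, a_{n−1}]ᵀ = T·[a_{n−1}, a_{n−2}]ᵀ, so [a_9, a_8]ᵀ = T^8·[a_1, a_0]ᵀ.
T^8 = [[−17, −6], [3, −14]], giving [a_9, a_8]ᵀ = [[−58], [−50]].

−58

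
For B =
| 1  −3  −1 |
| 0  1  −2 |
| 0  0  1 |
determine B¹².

[[1, −36, 384], [0, 1, −24], [0, 0, 1]]

B = I + N where N = [[0, −3, −1], [0, 0, −2], [0, 0, 0]] is strictly upper-triangular, so N³ = 0.
(I + N)¹² = I + 12·N + 66·N² = [[1, −36, 384], [0, 1, −24], [0, 0, 1]].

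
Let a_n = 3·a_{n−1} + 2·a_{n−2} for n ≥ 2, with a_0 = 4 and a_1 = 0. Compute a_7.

With companion matrix C = [[3, 2], [1, 0]], [a_n, a_{n−1}]ᵀ = C·[a_{n−1}, a_{n−2}]ᵀ, so [a_7, a_6]ᵀ = C⁶·[a_1, a_0]ᵀ.
C⁶ = [[1763, 990], [495, 278]], giving [a_7, a_6]ᵀ = [[3960], [1112]].

3960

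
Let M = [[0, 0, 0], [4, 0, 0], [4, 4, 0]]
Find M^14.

[[0, 0, 0], [0, 0, 0], [0, 0, 0]]

M is strictly triangular, hence nilpotent: M^3 = 0, so M^14 = 0.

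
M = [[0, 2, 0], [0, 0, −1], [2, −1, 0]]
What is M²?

[[0, 0, −2], [−2, 1, 0], [0, 4, 1]]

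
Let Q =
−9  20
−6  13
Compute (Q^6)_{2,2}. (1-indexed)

4369

tr Q = 4 and det Q = 3, so the characteristic polynomial is λ² − (4)λ + (3) with roots 3 and 1.
Eigenvectors give P = [[5, −2], [3, −1]] with P⁻¹ = [[−1, 2], [−3, 5]], and Q = P·diag(3, 1)·P⁻¹.
Then Q^6 = P·diag(729, 1)·P⁻¹ = [[3645, −2], [2187, −1]] · [[−1, 2], [−3, 5]] = [[−3639, 7280], [−2184, 4369]].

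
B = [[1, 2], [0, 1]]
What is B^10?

[[1, 20], [0, 1]]

B = I + N where N = [[0, 2], [0, 0]] is strictly upper-triangular, so N^2 = 0.
(I + N)^10 = I + 10·N = [[1, 20], [0, 1]].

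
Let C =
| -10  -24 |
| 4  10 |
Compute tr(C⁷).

0

tr C = 0 and det C = -4, so the characteristic polynomial is λ² − (0)λ + (-4) with roots 2 and -2.
Eigenvectors give P = [[-2, 3], [1, -1]] with P⁻¹ = [[1, 3], [1, 2]], and C = P·diag(2, -2)·P⁻¹.
Then C⁷ = P·diag(128, -128)·P⁻¹ = [[-256, -384], [128, 128]] · [[1, 3], [1, 2]] = [[-640, -1536], [256, 640]].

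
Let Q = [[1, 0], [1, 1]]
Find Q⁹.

Q = I + N where N = [[0, 0], [1, 0]] is strictly lower-triangular, so N² = 0.
(I + N)⁹ = I + 9·N = [[1, 0], [9, 1]].

[[1, 0], [9, 1]]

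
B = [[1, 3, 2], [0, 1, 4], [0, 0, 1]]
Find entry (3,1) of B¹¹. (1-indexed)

B = I + N where N = [[0, 3, 2], [0, 0, 4], [0, 0, 0]] is strictly upper-triangular, so N³ = 0.
(I + N)¹¹ = I + 11·N + 55·N² = [[1, 33, 682], [0, 1, 44], [0, 0, 1]].

0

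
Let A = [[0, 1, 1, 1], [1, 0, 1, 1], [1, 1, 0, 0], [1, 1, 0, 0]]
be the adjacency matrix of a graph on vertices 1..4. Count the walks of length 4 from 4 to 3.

10

The number of length-4 walks from vertex 4 to vertex 3 is entry (4,3) of A⁴, where A is the adjacency matrix.
A² = [[3, 2, 1, 1], [2, 3, 1, 1], [1, 1, 2, 2], [1, 1, 2, 2]]
A³ = [[4, 5, 5, 5], [5, 4, 5, 5], [5, 5, 2, 2], [5, 5, 2, 2]]
A⁴ = [[15, 14, 9, 9], [14, 15, 9, 9], [9, 9, 10, 10], [9, 9, 10, 10]]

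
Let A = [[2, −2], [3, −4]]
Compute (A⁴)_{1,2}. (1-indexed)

A² = [[−2, 4], [−6, 10]]
A³ = [[8, −12], [18, −28]]
A⁴ = [[−20, 32], [−48, 76]]

32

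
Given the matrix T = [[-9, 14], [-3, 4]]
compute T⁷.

tr T = -5 and det T = 6, so the characteristic polynomial is λ² − (-5)λ + (6) with roots -2 and -3.
Eigenvectors give P = [[2, 7], [1, 3]] with P⁻¹ = [[-3, 7], [1, -2]], and T = P·diag(-2, -3)·P⁻¹.
Then T⁷ = P·diag(-128, -2187)·P⁻¹ = [[-256, -15309], [-128, -6561]] · [[-3, 7], [1, -2]] = [[-14541, 28826], [-6177, 12226]].

[[-14541, 28826], [-6177, 12226]]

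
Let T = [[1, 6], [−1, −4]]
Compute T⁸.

[[−509, −1530], [255, 766]]

tr T = −3 and det T = 2, so the characteristic polynomial is λ² − (−3)λ + (2) with roots −1 and −2.
Eigenvectors give P = [[−3, 2], [1, −1]] with P⁻¹ = [[−1, −2], [−1, −3]], and T = P·diag(−1, −2)·P⁻¹.
Then T⁸ = P·diag(1, 256)·P⁻¹ = [[−3, 512], [1, −256]] · [[−1, −2], [−1, −3]] = [[−509, −1530], [255, 766]].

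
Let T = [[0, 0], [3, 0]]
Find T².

T is strictly triangular, hence nilpotent: T² = 0, so T² = 0.

[[0, 0], [0, 0]]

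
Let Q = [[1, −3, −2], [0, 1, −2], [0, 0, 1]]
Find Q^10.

[[1, −30, 250], [0, 1, −20], [0, 0, 1]]

Q = I + N where N = [[0, −3, −2], [0, 0, −2], [0, 0, 0]] is strictly upper-triangular, so N^3 = 0.
(I + N)^10 = I + 10·N + 45·N^2 = [[1, −30, 250], [0, 1, −20], [0, 0, 1]].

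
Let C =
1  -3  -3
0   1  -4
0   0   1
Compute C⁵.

[[1, -15, 105], [0, 1, -20], [0, 0, 1]]

C = I + N where N = [[0, -3, -3], [0, 0, -4], [0, 0, 0]] is strictly upper-triangular, so N³ = 0.
(I + N)⁵ = I + 5·N + 10·N² = [[1, -15, 105], [0, 1, -20], [0, 0, 1]].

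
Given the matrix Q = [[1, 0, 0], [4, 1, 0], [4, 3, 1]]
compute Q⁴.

[[1, 0, 0], [16, 1, 0], [88, 12, 1]]

Q = I + N where N = [[0, 0, 0], [4, 0, 0], [4, 3, 0]] is strictly lower-triangular, so N³ = 0.
(I + N)⁴ = I + 4·N + 6·N² = [[1, 0, 0], [16, 1, 0], [88, 12, 1]].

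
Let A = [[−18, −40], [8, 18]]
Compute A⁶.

[[64, 0], [0, 64]]

tr A = 0 and det A = −4, so the characteristic polynomial is λ² − (0)λ + (−4) with roots 2 and −2.
Eigenvectors give P = [[−2, 5], [1, −2]] with P⁻¹ = [[2, 5], [1, 2]], and A = P·diag(2, −2)·P⁻¹.
Then A⁶ = P·diag(64, 64)·P⁻¹ = [[−128, 320], [64, −128]] · [[2, 5], [1, 2]] = [[64, 0], [0, 64]].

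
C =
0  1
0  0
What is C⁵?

[[0, 0], [0, 0]]

C is strictly triangular, hence nilpotent: C² = 0, so C⁵ = 0.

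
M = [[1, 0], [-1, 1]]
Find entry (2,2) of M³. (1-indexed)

M = I + N where N = [[0, 0], [-1, 0]] is strictly lower-triangular, so N² = 0.
(I + N)³ = I + 3·N = [[1, 0], [-3, 1]].

1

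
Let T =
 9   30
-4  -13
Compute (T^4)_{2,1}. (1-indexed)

160

tr T = -4 and det T = 3, so the characteristic polynomial is λ² − (-4)λ + (3) with roots -1 and -3.
Eigenvectors give P = [[-3, -5], [1, 2]] with P⁻¹ = [[-2, -5], [1, 3]], and T = P·diag(-1, -3)·P⁻¹.
Then T^4 = P·diag(1, 81)·P⁻¹ = [[-3, -405], [1, 162]] · [[-2, -5], [1, 3]] = [[-399, -1200], [160, 481]].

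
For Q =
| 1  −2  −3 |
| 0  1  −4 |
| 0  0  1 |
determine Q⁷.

[[1, −14, 147], [0, 1, −28], [0, 0, 1]]

Q = I + N where N = [[0, −2, −3], [0, 0, −4], [0, 0, 0]] is strictly upper-triangular, so N³ = 0.
(I + N)⁷ = I + 7·N + 21·N² = [[1, −14, 147], [0, 1, −28], [0, 0, 1]].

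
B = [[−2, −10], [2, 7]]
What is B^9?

[[−76172, −191710], [38342, 96367]]

tr B = 5 and det B = 6, so the characteristic polynomial is λ² − (5)λ + (6) with roots 3 and 2.
Eigenvectors give P = [[2, 5], [−1, −2]] with P⁻¹ = [[−2, −5], [1, 2]], and B = P·diag(3, 2)·P⁻¹.
Then B^9 = P·diag(19683, 512)·P⁻¹ = [[39366, 2560], [−19683, −1024]] · [[−2, −5], [1, 2]] = [[−76172, −191710], [38342, 96367]].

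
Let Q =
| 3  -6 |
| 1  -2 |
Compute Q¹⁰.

[[3, -6], [1, -2]]

Q² = Q (a projection; rank 1, trace 1), so Q¹⁰ = Q.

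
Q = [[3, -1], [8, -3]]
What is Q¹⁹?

[[3, -1], [8, -3]]

Q² = I (check: tr Q = 0 and det Q = -1), so Q¹⁹ = Q since 19 is odd.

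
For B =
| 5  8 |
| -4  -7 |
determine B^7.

tr B = -2 and det B = -3, so the characteristic polynomial is λ² − (-2)λ + (-3) with roots 1 and -3.
Eigenvectors give P = [[-2, -1], [1, 1]] with P⁻¹ = [[-1, -1], [1, 2]], and B = P·diag(1, -3)·P⁻¹.
Then B^7 = P·diag(1, -2187)·P⁻¹ = [[-2, 2187], [1, -2187]] · [[-1, -1], [1, 2]] = [[2189, 4376], [-2188, -4375]].

[[2189, 4376], [-2188, -4375]]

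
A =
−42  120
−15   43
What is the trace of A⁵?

tr A = 1 and det A = −6, so the characteristic polynomial is λ² − (1)λ + (−6) with roots 3 and −2.
Eigenvectors give P = [[−8, 3], [−3, 1]] with P⁻¹ = [[1, −3], [3, −8]], and A = P·diag(3, −2)·P⁻¹.
Then A⁵ = P·diag(243, −32)·P⁻¹ = [[−1944, −96], [−729, −32]] · [[1, −3], [3, −8]] = [[−2232, 6600], [−825, 2443]].

211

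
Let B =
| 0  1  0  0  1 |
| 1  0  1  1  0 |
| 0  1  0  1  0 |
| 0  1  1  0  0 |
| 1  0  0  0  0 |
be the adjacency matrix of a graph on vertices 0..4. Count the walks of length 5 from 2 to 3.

The number of length-5 walks from vertex 2 to vertex 3 is entry (2,3) of B⁵, where B is the adjacency matrix.
B² = [[2, 0, 1, 1, 0], [0, 3, 1, 1, 1], [1, 1, 2, 1, 0], [1, 1, 1, 2, 0], [0, 1, 0, 0, 1]]
B³ = [[0, 4, 1, 1, 2], [4, 2, 4, 4, 0], [1, 4, 2, 3, 1], [1, 4, 3, 2, 1], [2, 0, 1, 1, 0]]
B⁴ = [[6, 2, 5, 5, 0], [2, 12, 6, 6, 4], [5, 6, 7, 6, 1], [5, 6, 6, 7, 1], [0, 4, 1, 1, 2]]
B⁵ = [[2, 16, 7, 7, 6], [16, 14, 18, 18, 2], [7, 18, 12, 13, 5], [7, 18, 13, 12, 5], [6, 2, 5, 5, 0]]

13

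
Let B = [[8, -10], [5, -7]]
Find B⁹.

[[39878, -40390], [20195, -20707]]

tr B = 1 and det B = -6, so the characteristic polynomial is λ² − (1)λ + (-6) with roots -2 and 3.
Eigenvectors give P = [[1, 2], [1, 1]] with P⁻¹ = [[-1, 2], [1, -1]], and B = P·diag(-2, 3)·P⁻¹.
Then B⁹ = P·diag(-512, 19683)·P⁻¹ = [[-512, 39366], [-512, 19683]] · [[-1, 2], [1, -1]] = [[39878, -40390], [20195, -20707]].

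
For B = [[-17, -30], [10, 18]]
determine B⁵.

tr B = 1 and det B = -6, so the characteristic polynomial is λ² − (1)λ + (-6) with roots 3 and -2.
Eigenvectors give P = [[3, -2], [-2, 1]] with P⁻¹ = [[-1, -2], [-2, -3]], and B = P·diag(3, -2)·P⁻¹.
Then B⁵ = P·diag(243, -32)·P⁻¹ = [[729, 64], [-486, -32]] · [[-1, -2], [-2, -3]] = [[-857, -1650], [550, 1068]].

[[-857, -1650], [550, 1068]]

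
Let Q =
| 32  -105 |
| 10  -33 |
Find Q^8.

[[-37574, 132405], [-12610, 44391]]

tr Q = -1 and det Q = -6, so the characteristic polynomial is λ² − (-1)λ + (-6) with roots -3 and 2.
Eigenvectors give P = [[3, 7], [1, 2]] with P⁻¹ = [[-2, 7], [1, -3]], and Q = P·diag(-3, 2)·P⁻¹.
Then Q^8 = P·diag(6561, 256)·P⁻¹ = [[19683, 1792], [6561, 512]] · [[-2, 7], [1, -3]] = [[-37574, 132405], [-12610, 44391]].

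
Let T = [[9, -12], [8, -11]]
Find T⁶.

[[-1455, 2184], [-1456, 2185]]

tr T = -2 and det T = -3, so the characteristic polynomial is λ² − (-2)λ + (-3) with roots -3 and 1.
Eigenvectors give P = [[1, 3], [1, 2]] with P⁻¹ = [[-2, 3], [1, -1]], and T = P·diag(-3, 1)·P⁻¹.
Then T⁶ = P·diag(729, 1)·P⁻¹ = [[729, 3], [729, 2]] · [[-2, 3], [1, -1]] = [[-1455, 2184], [-1456, 2185]].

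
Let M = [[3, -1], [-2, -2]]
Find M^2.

[[11, -1], [-2, 6]]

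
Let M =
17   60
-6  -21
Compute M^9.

tr M = -4 and det M = 3, so the characteristic polynomial is λ² − (-4)λ + (3) with roots -1 and -3.
Eigenvectors give P = [[10, -3], [-3, 1]] with P⁻¹ = [[1, 3], [3, 10]], and M = P·diag(-1, -3)·P⁻¹.
Then M^9 = P·diag(-1, -19683)·P⁻¹ = [[-10, 59049], [3, -19683]] · [[1, 3], [3, 10]] = [[177137, 590460], [-59046, -196821]].

[[177137, 590460], [-59046, -196821]]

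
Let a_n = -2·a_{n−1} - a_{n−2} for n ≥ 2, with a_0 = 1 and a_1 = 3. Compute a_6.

-23

With companion matrix T = [[-2, -1], [1, 0]], [a_n, a_{n−1}]ᵀ = T·[a_{n−1}, a_{n−2}]ᵀ, so [a_6, a_5]ᵀ = T⁵·[a_1, a_0]ᵀ.
T⁵ = [[-6, -5], [5, 4]], giving [a_6, a_5]ᵀ = [[-23], [19]].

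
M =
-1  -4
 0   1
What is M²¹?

M² = I (check: tr M = 0 and det M = -1), so M²¹ = M since 21 is odd.

[[-1, -4], [0, 1]]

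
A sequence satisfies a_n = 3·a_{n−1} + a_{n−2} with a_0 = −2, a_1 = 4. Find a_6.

With companion matrix T = [[3, 1], [1, 0]], [a_n, a_{n−1}]ᵀ = T·[a_{n−1}, a_{n−2}]ᵀ, so [a_6, a_5]ᵀ = T^5·[a_1, a_0]ᵀ.
T^5 = [[360, 109], [109, 33]], giving [a_6, a_5]ᵀ = [[1222], [370]].

1222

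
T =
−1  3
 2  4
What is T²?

[[7, 9], [6, 22]]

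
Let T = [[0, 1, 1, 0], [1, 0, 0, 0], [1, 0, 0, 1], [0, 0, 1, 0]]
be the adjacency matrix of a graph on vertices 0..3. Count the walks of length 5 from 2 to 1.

The number of length-5 walks from vertex 2 to vertex 1 is entry (2,1) of T⁵, where T is the adjacency matrix.
T² = [[2, 0, 0, 1], [0, 1, 1, 0], [0, 1, 2, 0], [1, 0, 0, 1]]
T³ = [[0, 2, 3, 0], [2, 0, 0, 1], [3, 0, 0, 2], [0, 1, 2, 0]]
T⁴ = [[5, 0, 0, 3], [0, 2, 3, 0], [0, 3, 5, 0], [3, 0, 0, 2]]
T⁵ = [[0, 5, 8, 0], [5, 0, 0, 3], [8, 0, 0, 5], [0, 3, 5, 0]]

0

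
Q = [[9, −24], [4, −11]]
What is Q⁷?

[[4377, −13128], [2188, −6563]]

tr Q = −2 and det Q = −3, so the characteristic polynomial is λ² − (−2)λ + (−3) with roots 1 and −3.
Eigenvectors give P = [[3, 2], [1, 1]] with P⁻¹ = [[1, −2], [−1, 3]], and Q = P·diag(1, −3)·P⁻¹.
Then Q⁷ = P·diag(1, −2187)·P⁻¹ = [[3, −4374], [1, −2187]] · [[1, −2], [−1, 3]] = [[4377, −13128], [2188, −6563]].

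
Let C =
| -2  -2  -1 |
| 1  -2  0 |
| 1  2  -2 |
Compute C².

[[1, 6, 4], [-4, 2, -1], [-2, -10, 3]]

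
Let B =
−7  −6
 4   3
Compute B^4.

[[241, 240], [−160, −159]]

tr B = −4 and det B = 3, so the characteristic polynomial is λ² − (−4)λ + (3) with roots −3 and −1.
Eigenvectors give P = [[3, −1], [−2, 1]] with P⁻¹ = [[1, 1], [2, 3]], and B = P·diag(−3, −1)·P⁻¹.
Then B^4 = P·diag(81, 1)·P⁻¹ = [[243, −1], [−162, 1]] · [[1, 1], [2, 3]] = [[241, 240], [−160, −159]].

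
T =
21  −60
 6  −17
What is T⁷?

tr T = 4 and det T = 3, so the characteristic polynomial is λ² − (4)λ + (3) with roots 1 and 3.
Eigenvectors give P = [[3, 10], [1, 3]] with P⁻¹ = [[−3, 10], [1, −3]], and T = P·diag(1, 3)·P⁻¹.
Then T⁷ = P·diag(1, 2187)·P⁻¹ = [[3, 21870], [1, 6561]] · [[−3, 10], [1, −3]] = [[21861, −65580], [6558, −19673]].

[[21861, −65580], [6558, −19673]]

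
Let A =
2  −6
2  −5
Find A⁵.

[[92, −186], [62, −125]]

tr A = −3 and det A = 2, so the characteristic polynomial is λ² − (−3)λ + (2) with roots −1 and −2.
Eigenvectors give P = [[−2, 3], [−1, 2]] with P⁻¹ = [[−2, 3], [−1, 2]], and A = P·diag(−1, −2)·P⁻¹.
Then A⁵ = P·diag(−1, −32)·P⁻¹ = [[2, −96], [1, −64]] · [[−2, 3], [−1, 2]] = [[92, −186], [62, −125]].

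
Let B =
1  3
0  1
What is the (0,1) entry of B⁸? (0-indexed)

24

B = I + N where N = [[0, 3], [0, 0]] is strictly upper-triangular, so N² = 0.
(I + N)⁸ = I + 8·N = [[1, 24], [0, 1]].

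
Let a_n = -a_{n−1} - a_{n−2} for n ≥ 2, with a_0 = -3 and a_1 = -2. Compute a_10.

-2

With companion matrix Q = [[-1, -1], [1, 0]], [a_n, a_{n−1}]ᵀ = Q·[a_{n−1}, a_{n−2}]ᵀ, so [a_10, a_9]ᵀ = Q⁹·[a_1, a_0]ᵀ.
Q⁹ = [[1, 0], [0, 1]], giving [a_10, a_9]ᵀ = [[-2], [-3]].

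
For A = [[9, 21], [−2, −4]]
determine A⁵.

[[1509, 4431], [−422, −1234]]

tr A = 5 and det A = 6, so the characteristic polynomial is λ² − (5)λ + (6) with roots 2 and 3.
Eigenvectors give P = [[−3, 7], [1, −2]] with P⁻¹ = [[2, 7], [1, 3]], and A = P·diag(2, 3)·P⁻¹.
Then A⁵ = P·diag(32, 243)·P⁻¹ = [[−96, 1701], [32, −486]] · [[2, 7], [1, 3]] = [[1509, 4431], [−422, −1234]].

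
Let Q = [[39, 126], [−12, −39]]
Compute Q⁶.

[[729, 0], [0, 729]]

tr Q = 0 and det Q = −9, so the characteristic polynomial is λ² − (0)λ + (−9) with roots −3 and 3.
Eigenvectors give P = [[−3, 7], [1, −2]] with P⁻¹ = [[2, 7], [1, 3]], and Q = P·diag(−3, 3)·P⁻¹.
Then Q⁶ = P·diag(729, 729)·P⁻¹ = [[−2187, 5103], [729, −1458]] · [[2, 7], [1, 3]] = [[729, 0], [0, 729]].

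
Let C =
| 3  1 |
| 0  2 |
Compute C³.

[[27, 19], [0, 8]]

C² = [[9, 5], [0, 4]]
C³ = [[27, 19], [0, 8]]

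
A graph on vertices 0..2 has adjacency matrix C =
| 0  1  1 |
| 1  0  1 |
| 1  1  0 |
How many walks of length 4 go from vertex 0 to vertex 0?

6

The number of length-4 walks from vertex 0 to vertex 0 is entry (0,0) of C⁴, where C is the adjacency matrix.
C² = [[2, 1, 1], [1, 2, 1], [1, 1, 2]]
C³ = [[2, 3, 3], [3, 2, 3], [3, 3, 2]]
C⁴ = [[6, 5, 5], [5, 6, 5], [5, 5, 6]]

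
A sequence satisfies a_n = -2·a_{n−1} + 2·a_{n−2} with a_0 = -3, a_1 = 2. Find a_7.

1376

With companion matrix M = [[-2, 2], [1, 0]], [a_n, a_{n−1}]ᵀ = M·[a_{n−1}, a_{n−2}]ᵀ, so [a_7, a_6]ᵀ = M⁶·[a_1, a_0]ᵀ.
M⁶ = [[328, -240], [-120, 88]], giving [a_7, a_6]ᵀ = [[1376], [-504]].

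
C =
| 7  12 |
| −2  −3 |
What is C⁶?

[[2185, 4368], [−728, −1455]]

tr C = 4 and det C = 3, so the characteristic polynomial is λ² − (4)λ + (3) with roots 3 and 1.
Eigenvectors give P = [[3, −2], [−1, 1]] with P⁻¹ = [[1, 2], [1, 3]], and C = P·diag(3, 1)·P⁻¹.
Then C⁶ = P·diag(729, 1)·P⁻¹ = [[2187, −2], [−729, 1]] · [[1, 2], [1, 3]] = [[2185, 4368], [−728, −1455]].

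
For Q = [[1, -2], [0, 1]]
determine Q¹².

[[1, -24], [0, 1]]

Q = I + N where N = [[0, -2], [0, 0]] is strictly upper-triangular, so N² = 0.
(I + N)¹² = I + 12·N = [[1, -24], [0, 1]].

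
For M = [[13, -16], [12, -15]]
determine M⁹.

[[59053, -78736], [59052, -78735]]

tr M = -2 and det M = -3, so the characteristic polynomial is λ² − (-2)λ + (-3) with roots 1 and -3.
Eigenvectors give P = [[4, 1], [3, 1]] with P⁻¹ = [[1, -1], [-3, 4]], and M = P·diag(1, -3)·P⁻¹.
Then M⁹ = P·diag(1, -19683)·P⁻¹ = [[4, -19683], [3, -19683]] · [[1, -1], [-3, 4]] = [[59053, -78736], [59052, -78735]].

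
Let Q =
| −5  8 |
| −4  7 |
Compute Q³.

tr Q = 2 and det Q = −3, so the characteristic polynomial is λ² − (2)λ + (−3) with roots 3 and −1.
Eigenvectors give P = [[1, 2], [1, 1]] with P⁻¹ = [[−1, 2], [1, −1]], and Q = P·diag(3, −1)·P⁻¹.
Then Q³ = P·diag(27, −1)·P⁻¹ = [[27, −2], [27, −1]] · [[−1, 2], [1, −1]] = [[−29, 56], [−28, 55]].

[[−29, 56], [−28, 55]]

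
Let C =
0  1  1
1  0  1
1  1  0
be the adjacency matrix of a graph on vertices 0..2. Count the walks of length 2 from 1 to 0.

The number of length-2 walks from vertex 1 to vertex 0 is entry (1,0) of C², where C is the adjacency matrix.
C² = [[2, 1, 1], [1, 2, 1], [1, 1, 2]]

1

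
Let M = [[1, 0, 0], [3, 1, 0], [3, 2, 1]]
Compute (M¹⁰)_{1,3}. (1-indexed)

0

M = I + N where N = [[0, 0, 0], [3, 0, 0], [3, 2, 0]] is strictly lower-triangular, so N³ = 0.
(I + N)¹⁰ = I + 10·N + 45·N² = [[1, 0, 0], [30, 1, 0], [300, 20, 1]].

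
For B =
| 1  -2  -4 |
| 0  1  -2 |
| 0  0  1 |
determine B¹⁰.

[[1, -20, 140], [0, 1, -20], [0, 0, 1]]

B = I + N where N = [[0, -2, -4], [0, 0, -2], [0, 0, 0]] is strictly upper-triangular, so N³ = 0.
(I + N)¹⁰ = I + 10·N + 45·N² = [[1, -20, 140], [0, 1, -20], [0, 0, 1]].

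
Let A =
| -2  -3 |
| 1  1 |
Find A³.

[[1, 0], [0, 1]]

A² = [[1, 3], [-1, -2]]
A³ = [[1, 0], [0, 1]]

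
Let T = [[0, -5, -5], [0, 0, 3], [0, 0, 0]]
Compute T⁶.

[[0, 0, 0], [0, 0, 0], [0, 0, 0]]

T is strictly triangular, hence nilpotent: T³ = 0, so T⁶ = 0.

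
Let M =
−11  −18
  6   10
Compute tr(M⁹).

tr M = −1 and det M = −2, so the characteristic polynomial is λ² − (−1)λ + (−2) with roots 1 and −2.
Eigenvectors give P = [[−3, −2], [2, 1]] with P⁻¹ = [[1, 2], [−2, −3]], and M = P·diag(1, −2)·P⁻¹.
Then M⁹ = P·diag(1, −512)·P⁻¹ = [[−3, 1024], [2, −512]] · [[1, 2], [−2, −3]] = [[−2051, −3078], [1026, 1540]].

−511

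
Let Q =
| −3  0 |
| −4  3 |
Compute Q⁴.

Q² = [[9, 0], [0, 9]]
Q³ = [[−27, 0], [−36, 27]]
Q⁴ = [[81, 0], [0, 81]]

[[81, 0], [0, 81]]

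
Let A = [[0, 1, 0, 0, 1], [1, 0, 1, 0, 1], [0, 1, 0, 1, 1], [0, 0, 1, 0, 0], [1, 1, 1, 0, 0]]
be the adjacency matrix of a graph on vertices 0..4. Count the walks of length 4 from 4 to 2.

The number of length-4 walks from vertex 4 to vertex 2 is entry (4,2) of A⁴, where A is the adjacency matrix.
A² = [[2, 1, 2, 0, 1], [1, 3, 1, 1, 2], [2, 1, 3, 0, 1], [0, 1, 0, 1, 1], [1, 2, 1, 1, 3]]
A³ = [[2, 5, 2, 2, 5], [5, 4, 6, 1, 5], [2, 6, 2, 3, 6], [2, 1, 3, 0, 1], [5, 5, 6, 1, 4]]
A⁴ = [[10, 9, 12, 2, 9], [9, 16, 10, 6, 15], [12, 10, 15, 2, 10], [2, 6, 2, 3, 6], [9, 15, 10, 6, 16]]

10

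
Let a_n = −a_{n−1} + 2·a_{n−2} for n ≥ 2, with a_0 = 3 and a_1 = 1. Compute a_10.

With companion matrix B = [[−1, 2], [1, 0]], [a_n, a_{n−1}]ᵀ = B·[a_{n−1}, a_{n−2}]ᵀ, so [a_10, a_9]ᵀ = B^9·[a_1, a_0]ᵀ.
B^9 = [[−341, 342], [171, −170]], giving [a_10, a_9]ᵀ = [[685], [−339]].

685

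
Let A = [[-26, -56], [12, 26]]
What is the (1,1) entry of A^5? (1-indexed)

tr A = 0 and det A = -4, so the characteristic polynomial is λ² − (0)λ + (-4) with roots -2 and 2.
Eigenvectors give P = [[7, 2], [-3, -1]] with P⁻¹ = [[1, 2], [-3, -7]], and A = P·diag(-2, 2)·P⁻¹.
Then A^5 = P·diag(-32, 32)·P⁻¹ = [[-224, 64], [96, -32]] · [[1, 2], [-3, -7]] = [[-416, -896], [192, 416]].

-416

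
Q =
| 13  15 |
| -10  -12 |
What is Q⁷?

[[6817, 6945], [-4630, -4758]]

tr Q = 1 and det Q = -6, so the characteristic polynomial is λ² − (1)λ + (-6) with roots 3 and -2.
Eigenvectors give P = [[-3, 1], [2, -1]] with P⁻¹ = [[-1, -1], [-2, -3]], and Q = P·diag(3, -2)·P⁻¹.
Then Q⁷ = P·diag(2187, -128)·P⁻¹ = [[-6561, -128], [4374, 128]] · [[-1, -1], [-2, -3]] = [[6817, 6945], [-4630, -4758]].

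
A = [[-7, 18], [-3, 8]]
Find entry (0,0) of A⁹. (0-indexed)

-1027

tr A = 1 and det A = -2, so the characteristic polynomial is λ² − (1)λ + (-2) with roots -1 and 2.
Eigenvectors give P = [[3, -2], [1, -1]] with P⁻¹ = [[1, -2], [1, -3]], and A = P·diag(-1, 2)·P⁻¹.
Then A⁹ = P·diag(-1, 512)·P⁻¹ = [[-3, -1024], [-1, -512]] · [[1, -2], [1, -3]] = [[-1027, 3078], [-513, 1538]].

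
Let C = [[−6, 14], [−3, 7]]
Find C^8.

C² = C (a projection; rank 1, trace 1), so C^8 = C.

[[−6, 14], [−3, 7]]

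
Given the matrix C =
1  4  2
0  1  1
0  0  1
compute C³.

C = I + N where N = [[0, 4, 2], [0, 0, 1], [0, 0, 0]] is strictly upper-triangular, so N³ = 0.
(I + N)³ = I + 3·N + 3·N² = [[1, 12, 18], [0, 1, 3], [0, 0, 1]].

[[1, 12, 18], [0, 1, 3], [0, 0, 1]]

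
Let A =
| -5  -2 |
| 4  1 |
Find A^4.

tr A = -4 and det A = 3, so the characteristic polynomial is λ² − (-4)λ + (3) with roots -3 and -1.
Eigenvectors give P = [[-1, 1], [1, -2]] with P⁻¹ = [[-2, -1], [-1, -1]], and A = P·diag(-3, -1)·P⁻¹.
Then A^4 = P·diag(81, 1)·P⁻¹ = [[-81, 1], [81, -2]] · [[-2, -1], [-1, -1]] = [[161, 80], [-160, -79]].

[[161, 80], [-160, -79]]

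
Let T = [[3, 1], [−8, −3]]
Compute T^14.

T² = I (check: tr T = 0 and det T = −1), so T^14 = I since 14 is even.

[[1, 0], [0, 1]]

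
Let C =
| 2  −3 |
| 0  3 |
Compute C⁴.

[[16, −195], [0, 81]]

C² = [[4, −15], [0, 9]]
C³ = [[8, −57], [0, 27]]
C⁴ = [[16, −195], [0, 81]]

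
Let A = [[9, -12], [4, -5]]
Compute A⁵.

[[969, -1452], [484, -725]]

tr A = 4 and det A = 3, so the characteristic polynomial is λ² − (4)λ + (3) with roots 1 and 3.
Eigenvectors give P = [[3, 2], [2, 1]] with P⁻¹ = [[-1, 2], [2, -3]], and A = P·diag(1, 3)·P⁻¹.
Then A⁵ = P·diag(1, 243)·P⁻¹ = [[3, 486], [2, 243]] · [[-1, 2], [2, -3]] = [[969, -1452], [484, -725]].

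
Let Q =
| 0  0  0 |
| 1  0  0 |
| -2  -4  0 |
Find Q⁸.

[[0, 0, 0], [0, 0, 0], [0, 0, 0]]

Q is strictly triangular, hence nilpotent: Q³ = 0, so Q⁸ = 0.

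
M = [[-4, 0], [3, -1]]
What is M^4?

[[256, 0], [-255, 1]]

M^2 = [[16, 0], [-15, 1]]
M^3 = [[-64, 0], [63, -1]]
M^4 = [[256, 0], [-255, 1]]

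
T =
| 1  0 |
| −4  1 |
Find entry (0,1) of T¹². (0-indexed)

0

T = I + N where N = [[0, 0], [−4, 0]] is strictly lower-triangular, so N² = 0.
(I + N)¹² = I + 12·N = [[1, 0], [−48, 1]].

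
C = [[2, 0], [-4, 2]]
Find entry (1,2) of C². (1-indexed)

0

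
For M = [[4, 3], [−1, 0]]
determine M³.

M² = [[13, 12], [−4, −3]]
M³ = [[40, 39], [−13, −12]]

[[40, 39], [−13, −12]]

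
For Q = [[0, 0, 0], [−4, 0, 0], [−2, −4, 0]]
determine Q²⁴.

[[0, 0, 0], [0, 0, 0], [0, 0, 0]]

Q is strictly triangular, hence nilpotent: Q³ = 0, so Q²⁴ = 0.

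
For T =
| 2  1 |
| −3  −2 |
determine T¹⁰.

[[1, 0], [0, 1]]

T² = I (check: tr T = 0 and det T = −1), so T¹⁰ = I since 10 is even.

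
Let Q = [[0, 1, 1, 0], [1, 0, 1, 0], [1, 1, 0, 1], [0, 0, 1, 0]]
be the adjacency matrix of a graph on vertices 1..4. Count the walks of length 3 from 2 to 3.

4

The number of length-3 walks from vertex 2 to vertex 3 is entry (2,3) of Q³, where Q is the adjacency matrix.
Q² = [[2, 1, 1, 1], [1, 2, 1, 1], [1, 1, 3, 0], [1, 1, 0, 1]]
Q³ = [[2, 3, 4, 1], [3, 2, 4, 1], [4, 4, 2, 3], [1, 1, 3, 0]]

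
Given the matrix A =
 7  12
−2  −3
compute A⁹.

tr A = 4 and det A = 3, so the characteristic polynomial is λ² − (4)λ + (3) with roots 1 and 3.
Eigenvectors give P = [[−2, 3], [1, −1]] with P⁻¹ = [[1, 3], [1, 2]], and A = P·diag(1, 3)·P⁻¹.
Then A⁹ = P·diag(1, 19683)·P⁻¹ = [[−2, 59049], [1, −19683]] · [[1, 3], [1, 2]] = [[59047, 118092], [−19682, −39363]].

[[59047, 118092], [−19682, −39363]]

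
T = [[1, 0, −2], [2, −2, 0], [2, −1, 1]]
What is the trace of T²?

−2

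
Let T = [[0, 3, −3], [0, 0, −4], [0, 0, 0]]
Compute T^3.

[[0, 0, 0], [0, 0, 0], [0, 0, 0]]

T is strictly triangular, hence nilpotent: T^3 = 0, so T^3 = 0.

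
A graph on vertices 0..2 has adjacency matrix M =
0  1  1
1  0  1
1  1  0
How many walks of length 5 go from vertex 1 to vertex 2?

The number of length-5 walks from vertex 1 to vertex 2 is entry (1,2) of M⁵, where M is the adjacency matrix.
M² = [[2, 1, 1], [1, 2, 1], [1, 1, 2]]
M³ = [[2, 3, 3], [3, 2, 3], [3, 3, 2]]
M⁴ = [[6, 5, 5], [5, 6, 5], [5, 5, 6]]
M⁵ = [[10, 11, 11], [11, 10, 11], [11, 11, 10]]

11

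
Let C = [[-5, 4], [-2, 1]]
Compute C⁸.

[[13121, -13120], [6560, -6559]]

tr C = -4 and det C = 3, so the characteristic polynomial is λ² − (-4)λ + (3) with roots -3 and -1.
Eigenvectors give P = [[-2, 1], [-1, 1]] with P⁻¹ = [[-1, 1], [-1, 2]], and C = P·diag(-3, -1)·P⁻¹.
Then C⁸ = P·diag(6561, 1)·P⁻¹ = [[-13122, 1], [-6561, 1]] · [[-1, 1], [-1, 2]] = [[13121, -13120], [6560, -6559]].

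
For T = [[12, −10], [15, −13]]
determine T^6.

tr T = −1 and det T = −6, so the characteristic polynomial is λ² − (−1)λ + (−6) with roots −3 and 2.
Eigenvectors give P = [[−2, 1], [−3, 1]] with P⁻¹ = [[1, −1], [3, −2]], and T = P·diag(−3, 2)·P⁻¹.
Then T^6 = P·diag(729, 64)·P⁻¹ = [[−1458, 64], [−2187, 64]] · [[1, −1], [3, −2]] = [[−1266, 1330], [−1995, 2059]].

[[−1266, 1330], [−1995, 2059]]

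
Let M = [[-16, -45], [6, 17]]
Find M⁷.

[[-646, -1935], [258, 773]]

tr M = 1 and det M = -2, so the characteristic polynomial is λ² − (1)λ + (-2) with roots 2 and -1.
Eigenvectors give P = [[-5, -3], [2, 1]] with P⁻¹ = [[1, 3], [-2, -5]], and M = P·diag(2, -1)·P⁻¹.
Then M⁷ = P·diag(128, -1)·P⁻¹ = [[-640, 3], [256, -1]] · [[1, 3], [-2, -5]] = [[-646, -1935], [258, 773]].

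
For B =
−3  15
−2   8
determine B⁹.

tr B = 5 and det B = 6, so the characteristic polynomial is λ² − (5)λ + (6) with roots 2 and 3.
Eigenvectors give P = [[3, −5], [1, −2]] with P⁻¹ = [[2, −5], [1, −3]], and B = P·diag(2, 3)·P⁻¹.
Then B⁹ = P·diag(512, 19683)·P⁻¹ = [[1536, −98415], [512, −39366]] · [[2, −5], [1, −3]] = [[−95343, 287565], [−38342, 115538]].

[[−95343, 287565], [−38342, 115538]]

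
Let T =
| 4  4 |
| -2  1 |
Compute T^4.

[[-136, 20], [-10, -151]]

T^2 = [[8, 20], [-10, -7]]
T^3 = [[-8, 52], [-26, -47]]
T^4 = [[-136, 20], [-10, -151]]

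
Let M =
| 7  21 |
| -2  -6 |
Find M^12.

M² = M (a projection; rank 1, trace 1), so M^12 = M.

[[7, 21], [-2, -6]]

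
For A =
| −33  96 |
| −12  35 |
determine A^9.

[[−157473, 472416], [−59052, 177155]]

tr A = 2 and det A = −3, so the characteristic polynomial is λ² − (2)λ + (−3) with roots −1 and 3.
Eigenvectors give P = [[3, −8], [1, −3]] with P⁻¹ = [[3, −8], [1, −3]], and A = P·diag(−1, 3)·P⁻¹.
Then A^9 = P·diag(−1, 19683)·P⁻¹ = [[−3, −157464], [−1, −59049]] · [[3, −8], [1, −3]] = [[−157473, 472416], [−59052, 177155]].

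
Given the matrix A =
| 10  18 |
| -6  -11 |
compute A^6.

[[-188, -378], [126, 253]]

tr A = -1 and det A = -2, so the characteristic polynomial is λ² − (-1)λ + (-2) with roots 1 and -2.
Eigenvectors give P = [[-2, -3], [1, 2]] with P⁻¹ = [[-2, -3], [1, 2]], and A = P·diag(1, -2)·P⁻¹.
Then A^6 = P·diag(1, 64)·P⁻¹ = [[-2, -192], [1, 128]] · [[-2, -3], [1, 2]] = [[-188, -378], [126, 253]].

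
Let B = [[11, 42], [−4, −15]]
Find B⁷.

[[13115, 45906], [−4372, −15303]]

tr B = −4 and det B = 3, so the characteristic polynomial is λ² − (−4)λ + (3) with roots −1 and −3.
Eigenvectors give P = [[7, 3], [−2, −1]] with P⁻¹ = [[1, 3], [−2, −7]], and B = P·diag(−1, −3)·P⁻¹.
Then B⁷ = P·diag(−1, −2187)·P⁻¹ = [[−7, −6561], [2, 2187]] · [[1, 3], [−2, −7]] = [[13115, 45906], [−4372, −15303]].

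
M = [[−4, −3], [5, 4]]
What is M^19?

M² = I (check: tr M = 0 and det M = −1), so M^19 = M since 19 is odd.

[[−4, −3], [5, 4]]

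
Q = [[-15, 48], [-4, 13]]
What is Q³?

tr Q = -2 and det Q = -3, so the characteristic polynomial is λ² − (-2)λ + (-3) with roots -3 and 1.
Eigenvectors give P = [[-4, 3], [-1, 1]] with P⁻¹ = [[-1, 3], [-1, 4]], and Q = P·diag(-3, 1)·P⁻¹.
Then Q³ = P·diag(-27, 1)·P⁻¹ = [[108, 3], [27, 1]] · [[-1, 3], [-1, 4]] = [[-111, 336], [-28, 85]].

[[-111, 336], [-28, 85]]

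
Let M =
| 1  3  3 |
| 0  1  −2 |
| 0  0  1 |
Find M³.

M = I + N where N = [[0, 3, 3], [0, 0, −2], [0, 0, 0]] is strictly upper-triangular, so N³ = 0.
(I + N)³ = I + 3·N + 3·N² = [[1, 9, −9], [0, 1, −6], [0, 0, 1]].

[[1, 9, −9], [0, 1, −6], [0, 0, 1]]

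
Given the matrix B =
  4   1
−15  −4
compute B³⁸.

[[1, 0], [0, 1]]

B² = I (check: tr B = 0 and det B = −1), so B³⁸ = I since 38 is even.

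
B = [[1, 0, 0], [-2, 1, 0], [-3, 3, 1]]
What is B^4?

B = I + N where N = [[0, 0, 0], [-2, 0, 0], [-3, 3, 0]] is strictly lower-triangular, so N^3 = 0.
(I + N)^4 = I + 4·N + 6·N^2 = [[1, 0, 0], [-8, 1, 0], [-48, 12, 1]].

[[1, 0, 0], [-8, 1, 0], [-48, 12, 1]]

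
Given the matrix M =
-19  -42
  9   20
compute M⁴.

tr M = 1 and det M = -2, so the characteristic polynomial is λ² − (1)λ + (-2) with roots -1 and 2.
Eigenvectors give P = [[7, -2], [-3, 1]] with P⁻¹ = [[1, 2], [3, 7]], and M = P·diag(-1, 2)·P⁻¹.
Then M⁴ = P·diag(1, 16)·P⁻¹ = [[7, -32], [-3, 16]] · [[1, 2], [3, 7]] = [[-89, -210], [45, 106]].

[[-89, -210], [45, 106]]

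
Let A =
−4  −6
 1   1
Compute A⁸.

[[766, 1530], [−255, −509]]

tr A = −3 and det A = 2, so the characteristic polynomial is λ² − (−3)λ + (2) with roots −2 and −1.
Eigenvectors give P = [[3, −2], [−1, 1]] with P⁻¹ = [[1, 2], [1, 3]], and A = P·diag(−2, −1)·P⁻¹.
Then A⁸ = P·diag(256, 1)·P⁻¹ = [[768, −2], [−256, 1]] · [[1, 2], [1, 3]] = [[766, 1530], [−255, −509]].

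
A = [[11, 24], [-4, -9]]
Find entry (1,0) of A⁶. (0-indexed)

tr A = 2 and det A = -3, so the characteristic polynomial is λ² − (2)λ + (-3) with roots -1 and 3.
Eigenvectors give P = [[-2, 3], [1, -1]] with P⁻¹ = [[1, 3], [1, 2]], and A = P·diag(-1, 3)·P⁻¹.
Then A⁶ = P·diag(1, 729)·P⁻¹ = [[-2, 2187], [1, -729]] · [[1, 3], [1, 2]] = [[2185, 4368], [-728, -1455]].

-728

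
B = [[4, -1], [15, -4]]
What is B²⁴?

[[1, 0], [0, 1]]

B² = I (check: tr B = 0 and det B = -1), so B²⁴ = I since 24 is even.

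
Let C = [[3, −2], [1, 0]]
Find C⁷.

tr C = 3 and det C = 2, so the characteristic polynomial is λ² − (3)λ + (2) with roots 1 and 2.
Eigenvectors give P = [[1, 2], [1, 1]] with P⁻¹ = [[−1, 2], [1, −1]], and C = P·diag(1, 2)·P⁻¹.
Then C⁷ = P·diag(1, 128)·P⁻¹ = [[1, 256], [1, 128]] · [[−1, 2], [1, −1]] = [[255, −254], [127, −126]].

[[255, −254], [127, −126]]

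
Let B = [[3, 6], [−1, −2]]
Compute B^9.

[[3, 6], [−1, −2]]

B² = B (a projection; rank 1, trace 1), so B^9 = B.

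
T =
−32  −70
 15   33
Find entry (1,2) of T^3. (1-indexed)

−490

tr T = 1 and det T = −6, so the characteristic polynomial is λ² − (1)λ + (−6) with roots −2 and 3.
Eigenvectors give P = [[7, −2], [−3, 1]] with P⁻¹ = [[1, 2], [3, 7]], and T = P·diag(−2, 3)·P⁻¹.
Then T^3 = P·diag(−8, 27)·P⁻¹ = [[−56, −54], [24, 27]] · [[1, 2], [3, 7]] = [[−218, −490], [105, 237]].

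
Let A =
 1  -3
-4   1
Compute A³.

A² = [[13, -6], [-8, 13]]
A³ = [[37, -45], [-60, 37]]

[[37, -45], [-60, 37]]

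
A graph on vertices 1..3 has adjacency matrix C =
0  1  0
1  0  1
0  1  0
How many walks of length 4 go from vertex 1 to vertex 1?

The number of length-4 walks from vertex 1 to vertex 1 is entry (1,1) of C⁴, where C is the adjacency matrix.
C² = [[1, 0, 1], [0, 2, 0], [1, 0, 1]]
C³ = [[0, 2, 0], [2, 0, 2], [0, 2, 0]]
C⁴ = [[2, 0, 2], [0, 4, 0], [2, 0, 2]]

2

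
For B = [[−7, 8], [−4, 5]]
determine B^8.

tr B = −2 and det B = −3, so the characteristic polynomial is λ² − (−2)λ + (−3) with roots −3 and 1.
Eigenvectors give P = [[2, 1], [1, 1]] with P⁻¹ = [[1, −1], [−1, 2]], and B = P·diag(−3, 1)·P⁻¹.
Then B^8 = P·diag(6561, 1)·P⁻¹ = [[13122, 1], [6561, 1]] · [[1, −1], [−1, 2]] = [[13121, −13120], [6560, −6559]].

[[13121, −13120], [6560, −6559]]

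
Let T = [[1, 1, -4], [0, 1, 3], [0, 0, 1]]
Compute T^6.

T = I + N where N = [[0, 1, -4], [0, 0, 3], [0, 0, 0]] is strictly upper-triangular, so N^3 = 0.
(I + N)^6 = I + 6·N + 15·N^2 = [[1, 6, 21], [0, 1, 18], [0, 0, 1]].

[[1, 6, 21], [0, 1, 18], [0, 0, 1]]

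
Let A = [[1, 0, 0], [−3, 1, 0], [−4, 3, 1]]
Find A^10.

A = I + N where N = [[0, 0, 0], [−3, 0, 0], [−4, 3, 0]] is strictly lower-triangular, so N^3 = 0.
(I + N)^10 = I + 10·N + 45·N^2 = [[1, 0, 0], [−30, 1, 0], [−445, 30, 1]].

[[1, 0, 0], [−30, 1, 0], [−445, 30, 1]]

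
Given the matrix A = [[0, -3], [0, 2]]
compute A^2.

[[0, -6], [0, 4]]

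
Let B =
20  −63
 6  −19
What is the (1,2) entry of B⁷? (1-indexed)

tr B = 1 and det B = −2, so the characteristic polynomial is λ² − (1)λ + (−2) with roots 2 and −1.
Eigenvectors give P = [[7, 3], [2, 1]] with P⁻¹ = [[1, −3], [−2, 7]], and B = P·diag(2, −1)·P⁻¹.
Then B⁷ = P·diag(128, −1)·P⁻¹ = [[896, −3], [256, −1]] · [[1, −3], [−2, 7]] = [[902, −2709], [258, −775]].

−2709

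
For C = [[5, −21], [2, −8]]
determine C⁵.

tr C = −3 and det C = 2, so the characteristic polynomial is λ² − (−3)λ + (2) with roots −1 and −2.
Eigenvectors give P = [[7, 3], [2, 1]] with P⁻¹ = [[1, −3], [−2, 7]], and C = P·diag(−1, −2)·P⁻¹.
Then C⁵ = P·diag(−1, −32)·P⁻¹ = [[−7, −96], [−2, −32]] · [[1, −3], [−2, 7]] = [[185, −651], [62, −218]].

[[185, −651], [62, −218]]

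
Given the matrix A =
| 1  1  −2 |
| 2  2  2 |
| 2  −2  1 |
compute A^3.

A^2 = [[−1, 7, −2], [10, 2, 2], [0, −4, −7]]
A^3 = [[9, 17, 14], [18, 10, −14], [−22, 6, −15]]

[[9, 17, 14], [18, 10, −14], [−22, 6, −15]]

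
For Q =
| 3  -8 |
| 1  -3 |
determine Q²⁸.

[[1, 0], [0, 1]]

Q² = I (check: tr Q = 0 and det Q = -1), so Q²⁸ = I since 28 is even.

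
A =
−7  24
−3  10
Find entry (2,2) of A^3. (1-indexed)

64

tr A = 3 and det A = 2, so the characteristic polynomial is λ² − (3)λ + (2) with roots 2 and 1.
Eigenvectors give P = [[−8, 3], [−3, 1]] with P⁻¹ = [[1, −3], [3, −8]], and A = P·diag(2, 1)·P⁻¹.
Then A^3 = P·diag(8, 1)·P⁻¹ = [[−64, 3], [−24, 1]] · [[1, −3], [3, −8]] = [[−55, 168], [−21, 64]].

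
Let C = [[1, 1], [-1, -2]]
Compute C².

[[0, -1], [1, 3]]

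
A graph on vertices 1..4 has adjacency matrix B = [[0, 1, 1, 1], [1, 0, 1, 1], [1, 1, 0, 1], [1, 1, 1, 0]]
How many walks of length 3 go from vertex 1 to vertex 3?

The number of length-3 walks from vertex 1 to vertex 3 is entry (1,3) of B³, where B is the adjacency matrix.
B² = [[3, 2, 2, 2], [2, 3, 2, 2], [2, 2, 3, 2], [2, 2, 2, 3]]
B³ = [[6, 7, 7, 7], [7, 6, 7, 7], [7, 7, 6, 7], [7, 7, 7, 6]]

7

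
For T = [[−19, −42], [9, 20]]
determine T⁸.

[[−1529, −3570], [765, 1786]]

tr T = 1 and det T = −2, so the characteristic polynomial is λ² − (1)λ + (−2) with roots 2 and −1.
Eigenvectors give P = [[2, −7], [−1, 3]] with P⁻¹ = [[−3, −7], [−1, −2]], and T = P·diag(2, −1)·P⁻¹.
Then T⁸ = P·diag(256, 1)·P⁻¹ = [[512, −7], [−256, 3]] · [[−3, −7], [−1, −2]] = [[−1529, −3570], [765, 1786]].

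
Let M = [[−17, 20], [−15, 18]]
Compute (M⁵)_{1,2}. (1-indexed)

tr M = 1 and det M = −6, so the characteristic polynomial is λ² − (1)λ + (−6) with roots 3 and −2.
Eigenvectors give P = [[1, 4], [1, 3]] with P⁻¹ = [[−3, 4], [1, −1]], and M = P·diag(3, −2)·P⁻¹.
Then M⁵ = P·diag(243, −32)·P⁻¹ = [[243, −128], [243, −96]] · [[−3, 4], [1, −1]] = [[−857, 1100], [−825, 1068]].

1100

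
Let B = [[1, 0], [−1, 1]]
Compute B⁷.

[[1, 0], [−7, 1]]

B = I + N where N = [[0, 0], [−1, 0]] is strictly lower-triangular, so N² = 0.
(I + N)⁷ = I + 7·N = [[1, 0], [−7, 1]].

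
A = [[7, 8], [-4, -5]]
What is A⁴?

tr A = 2 and det A = -3, so the characteristic polynomial is λ² − (2)λ + (-3) with roots -1 and 3.
Eigenvectors give P = [[1, -2], [-1, 1]] with P⁻¹ = [[-1, -2], [-1, -1]], and A = P·diag(-1, 3)·P⁻¹.
Then A⁴ = P·diag(1, 81)·P⁻¹ = [[1, -162], [-1, 81]] · [[-1, -2], [-1, -1]] = [[161, 160], [-80, -79]].

[[161, 160], [-80, -79]]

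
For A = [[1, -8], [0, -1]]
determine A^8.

A² = I (check: tr A = 0 and det A = -1), so A^8 = I since 8 is even.

[[1, 0], [0, 1]]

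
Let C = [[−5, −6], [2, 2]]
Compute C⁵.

tr C = −3 and det C = 2, so the characteristic polynomial is λ² − (−3)λ + (2) with roots −1 and −2.
Eigenvectors give P = [[3, −2], [−2, 1]] with P⁻¹ = [[−1, −2], [−2, −3]], and C = P·diag(−1, −2)·P⁻¹.
Then C⁵ = P·diag(−1, −32)·P⁻¹ = [[−3, 64], [2, −32]] · [[−1, −2], [−2, −3]] = [[−125, −186], [62, 92]].

[[−125, −186], [62, 92]]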